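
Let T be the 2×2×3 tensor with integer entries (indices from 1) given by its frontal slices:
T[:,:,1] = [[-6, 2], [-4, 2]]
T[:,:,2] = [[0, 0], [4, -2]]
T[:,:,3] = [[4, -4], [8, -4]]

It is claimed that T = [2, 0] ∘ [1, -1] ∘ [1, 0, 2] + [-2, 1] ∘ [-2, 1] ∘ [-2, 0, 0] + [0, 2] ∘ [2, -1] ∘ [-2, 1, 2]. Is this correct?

Reconstruct entrywise from the claimed factors. For example, T[2,1,3] = 8 and Σₗ aₗ[2]bₗ[1]cₗ[3] = (0)·(1)·(2) + (1)·(-2)·(0) + (2)·(2)·(2) = 8; checking all 12 entries, every one matches. The claim holds.

Yes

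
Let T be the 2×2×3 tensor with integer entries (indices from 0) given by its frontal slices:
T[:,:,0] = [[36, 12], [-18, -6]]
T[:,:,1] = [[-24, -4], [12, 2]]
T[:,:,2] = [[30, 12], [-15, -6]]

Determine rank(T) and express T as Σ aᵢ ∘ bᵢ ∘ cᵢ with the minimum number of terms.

Lower bound: in the mode-2 unfolding of T (rows indexed by j, columns by (i,k)) the 2×2 minor on rows j ∈ {0, 1}, columns (i,k) ∈ {(0,0), (0,1)} is det [[36, -24], [12, -4]] = 144 ≠ 0, so that unfolding has rank ≥ 2 and hence rank(T) ≥ 2 (CP rank is at least every unfolding rank, though it can be larger).
Upper bound: T[i,:,:] = a[i]·M for every slice, with a = [2, -1] and M = [[18, -12, 15], [6, -2, 6]] (rows j, columns k).
Splitting M by its rows (j = 0, 1), M = [1, 0][18, -12, 15]ᵀ + [0, 1][6, -2, 6]ᵀ.
Hence T = [2, -1] ∘ [1, 0] ∘ [18, -12, 15] + [2, -1] ∘ [0, 1] ∘ [6, -2, 6], so rank(T) ≤ 2.
These bounds meet, so rank(T) = 2.

rank(T) = 2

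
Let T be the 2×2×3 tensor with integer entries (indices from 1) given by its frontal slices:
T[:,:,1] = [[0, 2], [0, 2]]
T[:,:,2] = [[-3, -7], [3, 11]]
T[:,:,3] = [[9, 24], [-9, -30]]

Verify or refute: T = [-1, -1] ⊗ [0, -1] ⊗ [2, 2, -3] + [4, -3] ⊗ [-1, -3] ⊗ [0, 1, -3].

Reconstruct entry (1,1,2) from the claimed factors: Σₗ aₗ[1]bₗ[1]cₗ[2] = (-1)·(0)·(2) + (4)·(-1)·(1) = -4, but T[1,1,2] = -3. The claim is false.

No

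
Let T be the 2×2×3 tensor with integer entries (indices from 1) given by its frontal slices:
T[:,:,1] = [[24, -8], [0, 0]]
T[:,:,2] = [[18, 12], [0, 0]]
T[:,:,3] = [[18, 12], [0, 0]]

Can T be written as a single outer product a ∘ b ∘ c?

The mode-2 unfolding of T (rows indexed by j, columns by (i,k) = (1,1), (1,2), (1,3), (2,1), (2,2), (2,3)) is [[24, 18, 18, 0, 0, 0], [-8, 12, 12, 0, 0, 0]].
There the 2×2 minor on rows j ∈ {1, 2}, columns (i,k) ∈ {(1,1), (1,2)} is det [[24, 18], [-8, 12]] = 432 ≠ 0, so this unfolding has rank ≥ 2; CP rank is at least every unfolding rank, so rank(T) ≥ 2.
In particular rank(T) ≥ 2 > 1, so T is not rank-1.

No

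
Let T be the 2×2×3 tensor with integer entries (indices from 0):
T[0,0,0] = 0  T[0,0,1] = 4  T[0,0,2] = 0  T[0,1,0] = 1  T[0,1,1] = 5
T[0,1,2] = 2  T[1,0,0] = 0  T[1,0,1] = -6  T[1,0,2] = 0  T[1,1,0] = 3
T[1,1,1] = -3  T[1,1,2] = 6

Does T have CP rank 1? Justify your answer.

The mode-2 unfolding of T (rows indexed by j, columns by (i,k) = (0,0), (0,1), (0,2), (1,0), (1,1), (1,2)) is [[0, 4, 0, 0, -6, 0], [1, 5, 2, 3, -3, 6]].
There the 2×2 minor on rows j ∈ {0, 1}, columns (i,k) ∈ {(0,0), (0,1)} is det [[0, 4], [1, 5]] = -4 ≠ 0, so this unfolding has rank ≥ 2; CP rank is at least every unfolding rank, so rank(T) ≥ 2.
In particular rank(T) ≥ 2 > 1, so T is not rank-1.

No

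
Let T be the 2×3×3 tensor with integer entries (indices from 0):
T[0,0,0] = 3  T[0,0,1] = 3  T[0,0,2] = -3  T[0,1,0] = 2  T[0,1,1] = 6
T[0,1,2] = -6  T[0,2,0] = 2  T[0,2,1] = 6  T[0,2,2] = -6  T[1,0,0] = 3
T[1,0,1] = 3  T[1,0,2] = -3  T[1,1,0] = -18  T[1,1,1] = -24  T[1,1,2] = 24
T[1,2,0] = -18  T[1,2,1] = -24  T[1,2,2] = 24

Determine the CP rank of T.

2

Lower bound: the mode-1 unfolding of T (rows indexed by i, columns by (j,k) = (0,0), (0,1), (0,2), (1,0), (1,1), (1,2), (2,0), (2,1), (2,2)) is [[3, 3, -3, 2, 6, -6, 2, 6, -6], [3, 3, -3, -18, -24, 24, -18, -24, 24]].
There the 2×2 minor on rows i ∈ {0, 1}, columns (j,k) ∈ {(0,0), (1,0)} is det [[3, 2], [3, -18]] = -60 ≠ 0, so this unfolding has rank ≥ 2; CP rank is at least every unfolding rank, so rank(T) ≥ 2. (Flattening ranks never certify an upper bound on CP rank; for that we must actually write T with 2 rank-1 terms.)
Upper bound — finding two terms. Write S_k = T[:,:,k] for the frontal slices: S₀ = [[3, 2, 2], [3, -18, -18]], S₁ = [[3, 6, 6], [3, -24, -24]], S₂ = [[-3, -6, -6], [-3, 24, 24]].
If T = a₁ ⊗ b₁ ⊗ c₁ + a₂ ⊗ b₂ ⊗ c₂ then each S_k = c₁[k]·a₁b₁ᵀ + c₂[k]·a₂b₂ᵀ. S₀ and S₁ are linearly independent, so a₁b₁ᵀ and a₂b₂ᵀ must span the same plane of matrices: they are the rank-1 matrices of the form x·S₀ + y·S₁.
The 2×2 minor of x·S₀ + y·S₁ on rows {0,1}, columns {0,1} is −60·x² − 150·xy − 90·y² = (-30)·(2·x + 3·y)(x + y), vanishing at (x:y) = (3:-2) and (1:-1).
M₁ = 3·S₀ − 2·S₁ = [[3, -6, -6], [3, -6, -6]] = 3·[1, 1][1, -2, -2]ᵀ and M₂ = S₀ − S₁ = [[0, -4, -4], [0, 6, 6]] = (-2)·[2, -3][0, 1, 1]ᵀ, so take a₁ = [1, 1], b₁ = [1, -2, -2], a₂ = [2, -3], b₂ = [0, 1, 1].
Each slice is an integer combination of E₁ = a₁b₁ᵀ and E₂ = a₂b₂ᵀ: S₀ = 3·E₁ + 4·E₂, S₁ = 3·E₁ + 6·E₂, S₂ = −3·E₁ − 6·E₂; reading off coefficients, c₁ = [3, 3, -3] and c₂ = [4, 6, -6].
Hence T = [1, 1] ⊗ [1, -2, -2] ⊗ [3, 3, -3] + [2, -3] ⊗ [0, 1, 1] ⊗ [4, 6, -6], so rank(T) ≤ 2.
These bounds meet, so rank(T) = 2.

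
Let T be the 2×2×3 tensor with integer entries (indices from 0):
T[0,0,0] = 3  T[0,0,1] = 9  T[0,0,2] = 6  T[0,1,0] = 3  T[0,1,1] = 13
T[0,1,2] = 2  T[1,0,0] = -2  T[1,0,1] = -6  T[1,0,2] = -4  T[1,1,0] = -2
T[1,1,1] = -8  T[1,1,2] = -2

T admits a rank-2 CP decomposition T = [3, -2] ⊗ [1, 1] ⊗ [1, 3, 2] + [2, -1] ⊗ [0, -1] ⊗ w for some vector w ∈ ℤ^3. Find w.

Subtract the known terms from T to get the rank-1 residual R = [2, -1] ⊗ [0, -1] ⊗ w, so R[i,j,k] = a[i]·b[j]·w[k]. Pick indices with nonzero a[0]·b[1] = (2)·(-1) = -2. Only the fibre through (0,1,·) is needed: R[0,1,:] = T[0,1,:] − Σₗ aₗ[0]bₗ[1]cₗ = [3, 13, 2] − (3)·(1)·[1, 3, 2] = [0, 4, -4]. Then w[k] = R[0,1,k] / -2 for each k, giving w = [0, 4, -4] / -2 = [0, -2, 2].

w = [0, -2, 2]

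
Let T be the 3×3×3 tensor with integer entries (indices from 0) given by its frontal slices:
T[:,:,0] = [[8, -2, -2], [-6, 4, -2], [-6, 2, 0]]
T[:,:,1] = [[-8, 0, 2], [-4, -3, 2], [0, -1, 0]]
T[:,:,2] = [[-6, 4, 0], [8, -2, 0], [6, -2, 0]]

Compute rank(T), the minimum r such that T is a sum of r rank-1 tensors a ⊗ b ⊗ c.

Lower bound: the mode-3 unfolding of T (rows indexed by k, columns by (i,j) = (0,0), (0,1), (0,2), (1,0), (1,1), (1,2), (2,0), (2,1), (2,2)) is [[8, -2, -2, -6, 4, -2, -6, 2, 0], [-8, 0, 2, -4, -3, 2, 0, -1, 0], [-6, 4, 0, 8, -2, 0, 6, -2, 0]].
There the 3×3 minor on rows k ∈ {0, 1, 2}, columns (i,j) ∈ {(0,0), (0,1), (0,2)} is det [[8, -2, -2], [-8, 0, 2], [-6, 4, 0]] = 24 ≠ 0, so this unfolding has rank ≥ 3; CP rank is at least every unfolding rank, so rank(T) ≥ 3. (This is only a lower bound: in general the CP rank may exceed every unfolding rank, so we still need to exhibit 3 rank-1 terms summing to T.)
Upper bound: T is a sum of 3 rank-1 terms, T = [1, 1, 0] ⊗ [1, 1, -1] ⊗ [2, -2, 0] + [1, 2, 1] ⊗ [1, 0, 0] ⊗ [-2, -2, 2] + [2, -1, -1] ⊗ [2, -1, 0] ⊗ [2, -1, -2] (written with every a and b primitive with positive leading entry and the scale carried by c; CP decompositions are not unique, and this one is verified by expanding entrywise), so rank(T) ≤ 3.
These bounds meet, so rank(T) = 3.

3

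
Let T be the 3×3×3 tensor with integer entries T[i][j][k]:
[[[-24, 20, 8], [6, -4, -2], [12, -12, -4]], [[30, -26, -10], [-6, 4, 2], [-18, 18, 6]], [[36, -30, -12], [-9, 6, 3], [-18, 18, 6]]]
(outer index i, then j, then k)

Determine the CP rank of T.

2

Lower bound: the mode-3 unfolding of T (rows indexed by k, columns by (i,j) = (0,0), (0,1), (0,2), (1,0), (1,1), (1,2), (2,0), (2,1), (2,2)) is [[-24, 6, 12, 30, -6, -18, 36, -9, -18], [20, -4, -12, -26, 4, 18, -30, 6, 18], [8, -2, -4, -10, 2, 6, -12, 3, 6]].
There the 2×2 minor on rows k ∈ {0, 1}, columns (i,j) ∈ {(0,0), (0,1)} is det [[-24, 6], [20, -4]] = -24 ≠ 0, so this unfolding has rank ≥ 2; CP rank is at least every unfolding rank, so rank(T) ≥ 2. (Flattening ranks never certify an upper bound on CP rank; for that we must actually write T with 2 rank-1 terms.)
Upper bound — finding two terms. Write S_k = T[:,:,k] for the frontal slices: S₀ = [[-24, 6, 12], [30, -6, -18], [36, -9, -18]], S₁ = [[20, -4, -12], [-26, 4, 18], [-30, 6, 18]], S₂ = [[8, -2, -4], [-10, 2, 6], [-12, 3, 6]].
If T = a₁ (x) b₁ (x) c₁ + a₂ (x) b₂ (x) c₂ then each S_k = c₁[k]·a₁b₁ᵀ + c₂[k]·a₂b₂ᵀ. S₀ and S₁ are linearly independent, so a₁b₁ᵀ and a₂b₂ᵀ must span the same plane of matrices: they are the rank-1 matrices of the form x·S₀ + y·S₁.
The 2×2 minor of x·S₀ + y·S₁ on rows {0,1}, columns {0,1} is −36·x² + 60·xy − 24·y² = (-12)·(3·x − 2·y)(x − y), vanishing at (x:y) = (2:3) and (1:1).
M₁ = 2·S₀ + 3·S₁ = [[12, 0, -12], [-18, 0, 18], [-18, 0, 18]] = 6·(2, -3, -3)(1, 0, -1)ᵀ and M₂ = S₀ + S₁ = [[-4, 2, 0], [4, -2, 0], [6, -3, 0]] = −(2, -2, -3)(2, -1, 0)ᵀ, so take a₁ = (2, -3, -3), b₁ = (1, 0, -1), a₂ = (2, -2, -3), b₂ = (2, -1, 0).
Each slice is an integer combination of E₁ = a₁b₁ᵀ and E₂ = a₂b₂ᵀ: S₀ = −6·E₁ − 3·E₂, S₁ = 6·E₁ + 2·E₂, S₂ = 2·E₁ + E₂; reading off coefficients, c₁ = (-6, 6, 2) and c₂ = (-3, 2, 1).
Hence T = (2, -3, -3) (x) (1, 0, -1) (x) (-6, 6, 2) + (2, -2, -3) (x) (2, -1, 0) (x) (-3, 2, 1), so rank(T) ≤ 2.
These bounds meet, so rank(T) = 2.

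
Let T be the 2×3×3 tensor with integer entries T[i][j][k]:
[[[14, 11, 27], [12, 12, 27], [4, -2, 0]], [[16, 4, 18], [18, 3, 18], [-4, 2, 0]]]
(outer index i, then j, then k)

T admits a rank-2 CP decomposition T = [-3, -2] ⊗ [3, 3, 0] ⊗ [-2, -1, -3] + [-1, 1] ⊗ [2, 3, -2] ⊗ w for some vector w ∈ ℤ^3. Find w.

w = [2, -1, 0]

Subtract the known terms from T to get the rank-1 residual R = [-1, 1] ⊗ [2, 3, -2] ⊗ w, so R[i,j,k] = a[i]·b[j]·w[k]. Pick indices with nonzero a[0]·b[0] = (-1)·(2) = -2. Only the fibre through (0,0,·) is needed: R[0,0,:] = T[0,0,:] − Σₗ aₗ[0]bₗ[0]cₗ = [14, 11, 27] − (-3)·(3)·[-2, -1, -3] = [-4, 2, 0]. Then w[k] = R[0,0,k] / -2 for each k, giving w = [-4, 2, 0] / -2 = [2, -1, 0].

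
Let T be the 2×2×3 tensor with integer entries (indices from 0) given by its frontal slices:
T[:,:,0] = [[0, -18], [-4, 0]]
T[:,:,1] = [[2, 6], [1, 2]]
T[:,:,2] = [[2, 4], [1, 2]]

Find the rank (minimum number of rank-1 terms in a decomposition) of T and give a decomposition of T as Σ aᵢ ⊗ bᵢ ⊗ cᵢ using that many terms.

Lower bound: the mode-3 unfolding of T (rows indexed by k, columns by (i,j) = (0,0), (0,1), (1,0), (1,1)) is [[0, -18, -4, 0], [2, 6, 1, 2], [2, 4, 1, 2]].
There the 3×3 minor on rows k ∈ {0, 1, 2}, columns (i,j) ∈ {(0,0), (0,1), (1,0)} is det [[0, -18, -4], [2, 6, 1], [2, 4, 1]] = 16 ≠ 0, so this unfolding has rank ≥ 3; CP rank is at least every unfolding rank, so rank(T) ≥ 3. (This is only a lower bound: in general the CP rank may exceed every unfolding rank, so we still need to exhibit 3 rank-1 terms summing to T.)
Upper bound: T is a sum of 3 rank-1 terms, T = [1, 0] ⊗ [0, 1] ⊗ [-2, 2, 0] + [2, -1] ⊗ [1, -2] ⊗ [2, 0, 0] + [2, 1] ⊗ [1, 2] ⊗ [-2, 1, 1] (one valid choice — decompositions are not unique — normalised so each a, b is primitive with positive first nonzero entry; check it by expanding all entries), so rank(T) ≤ 3.
These bounds meet, so rank(T) = 3.
Check entry T[1,1,2] = 2: (0)·(1)·(0) + (-1)·(-2)·(0) + (1)·(2)·(1) = 2.

rank(T) = 3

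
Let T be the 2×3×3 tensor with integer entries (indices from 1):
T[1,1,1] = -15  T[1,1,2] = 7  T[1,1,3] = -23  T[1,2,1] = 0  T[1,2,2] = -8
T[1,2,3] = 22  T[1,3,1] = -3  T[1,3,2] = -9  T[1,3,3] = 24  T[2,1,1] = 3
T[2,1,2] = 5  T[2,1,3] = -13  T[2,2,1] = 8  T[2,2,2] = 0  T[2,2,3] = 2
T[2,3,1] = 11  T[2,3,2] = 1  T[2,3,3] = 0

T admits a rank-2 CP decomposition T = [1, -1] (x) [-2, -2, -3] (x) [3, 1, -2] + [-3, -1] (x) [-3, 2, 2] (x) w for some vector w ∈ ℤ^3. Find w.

Subtract the known terms from T to get the rank-1 residual R = [-3, -1] (x) [-3, 2, 2] (x) w, so R[i,j,k] = a[i]·b[j]·w[k]. Pick indices with nonzero a[1]·b[1] = (-3)·(-3) = 9. Only the fibre through (1,1,·) is needed: R[1,1,:] = T[1,1,:] − Σₗ aₗ[1]bₗ[1]cₗ = [-15, 7, -23] − (1)·(-2)·[3, 1, -2] = [-9, 9, -27]. Then w[k] = R[1,1,k] / 9 for each k, giving w = [-9, 9, -27] / 9 = [-1, 1, -3].

w = [-1, 1, -3]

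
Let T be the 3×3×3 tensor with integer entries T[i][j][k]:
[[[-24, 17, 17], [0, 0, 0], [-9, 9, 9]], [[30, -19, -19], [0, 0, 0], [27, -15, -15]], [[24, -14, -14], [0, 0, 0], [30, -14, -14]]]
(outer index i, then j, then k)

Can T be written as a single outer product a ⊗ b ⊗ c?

The mode-1 unfolding of T (rows indexed by i, columns by (j,k) = (0,0), (0,1), (0,2), (1,0), (1,1), (1,2), (2,0), (2,1), (2,2)) is [[-24, 17, 17, 0, 0, 0, -9, 9, 9], [30, -19, -19, 0, 0, 0, 27, -15, -15], [24, -14, -14, 0, 0, 0, 30, -14, -14]].
There the 2×2 minor on rows i ∈ {0, 1}, columns (j,k) ∈ {(0,0), (0,1)} is det [[-24, 17], [30, -19]] = -54 ≠ 0, so this unfolding has rank ≥ 2; CP rank is at least every unfolding rank, so rank(T) ≥ 2.
In particular rank(T) ≥ 2 > 1, so T is not rank-1.

No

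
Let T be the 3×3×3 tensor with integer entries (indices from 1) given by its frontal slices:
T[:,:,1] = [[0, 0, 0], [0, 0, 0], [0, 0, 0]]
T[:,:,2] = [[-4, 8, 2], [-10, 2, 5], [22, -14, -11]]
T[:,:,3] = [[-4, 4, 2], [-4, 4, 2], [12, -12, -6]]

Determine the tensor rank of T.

Lower bound: the mode-1 unfolding of T (rows indexed by i, columns by (j,k) = (1,1), (1,2), (1,3), (2,1), (2,2), (2,3), (3,1), (3,2), (3,3)) is [[0, -4, -4, 0, 8, 4, 0, 2, 2], [0, -10, -4, 0, 2, 4, 0, 5, 2], [0, 22, 12, 0, -14, -12, 0, -11, -6]].
There the 2×2 minor on rows i ∈ {1, 2}, columns (j,k) ∈ {(1,2), (1,3)} is det [[-4, -4], [-10, -4]] = -24 ≠ 0, so this unfolding has rank ≥ 2; CP rank is at least every unfolding rank, so rank(T) ≥ 2. (Unfolding ranks only ever bound the CP rank from below — rank(T) can be strictly larger than all of them — so the matching upper bound has to come from an explicit 2-term decomposition.)
Upper bound — finding two terms. Write S_k = T[:,:,k] for the frontal slices: S₁ = [[0, 0, 0], [0, 0, 0], [0, 0, 0]], S₂ = [[-4, 8, 2], [-10, 2, 5], [22, -14, -11]], S₃ = [[-4, 4, 2], [-4, 4, 2], [12, -12, -6]].
If T = a₁ ⊗ b₁ ⊗ c₁ + a₂ ⊗ b₂ ⊗ c₂ then each S_k = c₁[k]·a₁b₁ᵀ + c₂[k]·a₂b₂ᵀ. S₂ and S₃ are linearly independent, so a₁b₁ᵀ and a₂b₂ᵀ must span the same plane of matrices: they are the rank-1 matrices of the form x·S₂ + y·S₃.
The 2×2 minor of x·S₂ + y·S₃ on rows {1,2}, columns {1,2} is 72·x² + 48·xy = 24·(3·x + 2·y)(x), vanishing at (x:y) = (2:-3) and (0:1).
M₁ = 2·S₂ − 3·S₃ = [[4, 4, -2], [-8, -8, 4], [8, 8, -4]] = 2·[1, -2, 2][2, 2, -1]ᵀ and M₂ = S₃ = [[-4, 4, 2], [-4, 4, 2], [12, -12, -6]] = (-2)·[1, 1, -3][2, -2, -1]ᵀ, so take a₁ = [1, -2, 2], b₁ = [2, 2, -1], a₂ = [1, 1, -3], b₂ = [2, -2, -1].
Each slice is an integer combination of E₁ = a₁b₁ᵀ and E₂ = a₂b₂ᵀ: S₁ = 0, S₂ = E₁ − 3·E₂, S₃ = −2·E₂; reading off coefficients, c₁ = [0, 1, 0] and c₂ = [0, -3, -2].
Hence T = [1, -2, 2] ⊗ [2, 2, -1] ⊗ [0, 1, 0] + [1, 1, -3] ⊗ [2, -2, -1] ⊗ [0, -3, -2], so rank(T) ≤ 2.
These bounds meet, so rank(T) = 2.

2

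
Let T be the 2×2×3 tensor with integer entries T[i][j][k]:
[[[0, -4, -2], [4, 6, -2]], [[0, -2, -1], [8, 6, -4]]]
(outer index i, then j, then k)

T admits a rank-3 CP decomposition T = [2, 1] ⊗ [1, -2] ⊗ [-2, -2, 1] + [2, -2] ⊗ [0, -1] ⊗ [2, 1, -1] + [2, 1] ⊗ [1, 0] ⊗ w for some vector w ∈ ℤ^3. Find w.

w = [2, 0, -2]

Subtract the known terms from T to get the rank-1 residual R = [2, 1] ⊗ [1, 0] ⊗ w, so R[i,j,k] = a[i]·b[j]·w[k]. Pick indices with nonzero a[0]·b[0] = (2)·(1) = 2. Only the fibre through (0,0,·) is needed: R[0,0,:] = T[0,0,:] − Σₗ aₗ[0]bₗ[0]cₗ = [0, -4, -2] − (2)·(1)·[-2, -2, 1] − (2)·(0)·[2, 1, -1] = [4, 0, -4]. Then w[k] = R[0,0,k] / 2 for each k, giving w = [4, 0, -4] / 2 = [2, 0, -2].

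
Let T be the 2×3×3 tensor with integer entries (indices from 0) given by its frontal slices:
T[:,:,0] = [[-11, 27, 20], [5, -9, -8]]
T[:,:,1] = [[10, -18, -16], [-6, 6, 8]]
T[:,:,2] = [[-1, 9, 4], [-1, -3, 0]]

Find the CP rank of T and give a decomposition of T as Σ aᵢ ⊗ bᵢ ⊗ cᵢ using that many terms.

rank(T) = 2

Lower bound: the mode-3 unfolding of T (rows indexed by k, columns by (i,j) = (0,0), (0,1), (0,2), (1,0), (1,1), (1,2)) is [[-11, 27, 20, 5, -9, -8], [10, -18, -16, -6, 6, 8], [-1, 9, 4, -1, -3, 0]].
There the 2×2 minor on rows k ∈ {0, 1}, columns (i,j) ∈ {(0,0), (0,1)} is det [[-11, 27], [10, -18]] = -72 ≠ 0, so this unfolding has rank ≥ 2; CP rank is at least every unfolding rank, so rank(T) ≥ 2. (This is only a lower bound: in general the CP rank may exceed every unfolding rank, so we still need to exhibit 2 rank-1 terms summing to T.)
Upper bound — finding two terms. Write S_k = T[:,:,k] for the frontal slices: S₀ = [[-11, 27, 20], [5, -9, -8]], S₁ = [[10, -18, -16], [-6, 6, 8]], S₂ = [[-1, 9, 4], [-1, -3, 0]].
If T = a₁ ⊗ b₁ ⊗ c₁ + a₂ ⊗ b₂ ⊗ c₂ then each S_k = c₁[k]·a₁b₁ᵀ + c₂[k]·a₂b₂ᵀ. S₀ and S₁ are linearly independent, so a₁b₁ᵀ and a₂b₂ᵀ must span the same plane of matrices: they are the rank-1 matrices of the form x·S₀ + y·S₁.
The 2×2 minor of x·S₀ + y·S₁ on rows {0,1}, columns {0,1} is −36·x² + 96·xy − 48·y² = (-12)·(3·x − 2·y)(x − 2·y), vanishing at (x:y) = (2:3) and (2:1).
M₁ = 2·S₀ + 3·S₁ = [[8, 0, -8], [-8, 0, 8]] = 8·[1, -1][1, 0, -1]ᵀ and M₂ = 2·S₀ + S₁ = [[-12, 36, 24], [4, -12, -8]] = (-4)·[3, -1][1, -3, -2]ᵀ, so take a₁ = [1, -1], b₁ = [1, 0, -1], a₂ = [3, -1], b₂ = [1, -3, -2].
Each slice is an integer combination of E₁ = a₁b₁ᵀ and E₂ = a₂b₂ᵀ: S₀ = −2·E₁ − 3·E₂, S₁ = 4·E₁ + 2·E₂, S₂ = 2·E₁ − E₂; reading off coefficients, c₁ = [-2, 4, 2] and c₂ = [-3, 2, -1].
Hence T = [1, -1] ⊗ [1, 0, -1] ⊗ [-2, 4, 2] + [3, -1] ⊗ [1, -3, -2] ⊗ [-3, 2, -1], so rank(T) ≤ 2.
These bounds meet, so rank(T) = 2.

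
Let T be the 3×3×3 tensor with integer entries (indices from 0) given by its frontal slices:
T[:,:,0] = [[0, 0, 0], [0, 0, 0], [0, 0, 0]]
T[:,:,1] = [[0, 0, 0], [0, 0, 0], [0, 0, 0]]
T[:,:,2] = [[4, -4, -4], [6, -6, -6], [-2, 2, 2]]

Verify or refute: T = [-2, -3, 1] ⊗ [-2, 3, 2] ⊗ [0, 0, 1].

Reconstruct entry (0,1,2) from the claimed factors: Σₗ aₗ[0]bₗ[1]cₗ[2] = (-2)·(3)·(1) = -6, but T[0,1,2] = -4. The claim is false.

No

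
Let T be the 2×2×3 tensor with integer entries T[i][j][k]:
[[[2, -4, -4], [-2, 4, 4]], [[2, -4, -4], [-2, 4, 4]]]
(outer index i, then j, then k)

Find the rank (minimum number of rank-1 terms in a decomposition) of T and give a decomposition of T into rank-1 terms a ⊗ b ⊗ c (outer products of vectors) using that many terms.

rank(T) = 1

Lower bound: T ≠ 0 (e.g. T[0,0,0] = 2), so rank(T) ≥ 1.
Upper bound: if T = a ⊗ b ⊗ c then every fibre of T is a multiple of the corresponding factor, so read the factors off the fibres through the nonzero entry T[0,0,0] = 2.
The mode-1 fibre T[:,0,0] = [2, 2] gives a = [1, 1] (primitive direction); the mode-2 fibre T[0,:,0] = [2, -2] gives b = [1, -1]; then c[k] = T[0,0,k] / (a[0]·b[0]) = [2, -4, -4] / 1 = [2, -4, -4].
Expanding [1, 1] ⊗ [1, -1] ⊗ [2, -4, -4] reproduces all 12 entries of T, so T = [1, 1] ⊗ [1, -1] ⊗ [2, -4, -4] and rank(T) ≤ 1.
These bounds meet, so rank(T) = 1.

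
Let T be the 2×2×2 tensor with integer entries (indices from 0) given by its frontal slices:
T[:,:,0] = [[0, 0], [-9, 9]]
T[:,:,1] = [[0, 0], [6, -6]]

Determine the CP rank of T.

Lower bound: T ≠ 0 (e.g. T[1,0,0] = -9), so rank(T) ≥ 1.
Upper bound: if T = a ⊗ b ⊗ c then every fibre of T is a multiple of the corresponding factor, so read the factors off the fibres through the nonzero entry T[1,0,0] = -9.
The mode-1 fibre T[:,0,0] = [0, -9] gives a = (0, 1) (primitive direction); the mode-2 fibre T[1,:,0] = [-9, 9] gives b = (1, -1); then c[k] = T[1,0,k] / (a[1]·b[0]) = [-9, 6] / 1 = (-9, 6).
Expanding (0, 1) ⊗ (1, -1) ⊗ (-9, 6) reproduces all 8 entries of T, so T = (0, 1) ⊗ (1, -1) ⊗ (-9, 6) and rank(T) ≤ 1.
These bounds meet, so rank(T) = 1.

1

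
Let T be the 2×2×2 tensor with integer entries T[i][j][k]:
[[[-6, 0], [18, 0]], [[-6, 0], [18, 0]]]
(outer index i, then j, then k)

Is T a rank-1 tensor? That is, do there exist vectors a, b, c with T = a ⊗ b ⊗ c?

Yes

If T = a ⊗ b ⊗ c then every fibre of T is a multiple of the corresponding factor, so read the factors off the fibres through the nonzero entry T[0,0,0] = -6.
The mode-1 fibre T[:,0,0] = [-6, -6] gives a = [1, 1] (primitive direction); the mode-2 fibre T[0,:,0] = [-6, 18] gives b = [1, -3]; then c[k] = T[0,0,k] / (a[0]·b[0]) = [-6, 0] / 1 = [-6, 0].
Expanding [1, 1] ⊗ [1, -3] ⊗ [-6, 0] reproduces all 8 entries of T, so T = [1, 1] ⊗ [1, -3] ⊗ [-6, 0] and rank(T) ≤ 1.
Equivalently every frontal slice T[:,:,k] is c[k] times the rank-1 matrix [1, 1] ⊗ [1, -3]. So T has rank 1 (it is nonzero).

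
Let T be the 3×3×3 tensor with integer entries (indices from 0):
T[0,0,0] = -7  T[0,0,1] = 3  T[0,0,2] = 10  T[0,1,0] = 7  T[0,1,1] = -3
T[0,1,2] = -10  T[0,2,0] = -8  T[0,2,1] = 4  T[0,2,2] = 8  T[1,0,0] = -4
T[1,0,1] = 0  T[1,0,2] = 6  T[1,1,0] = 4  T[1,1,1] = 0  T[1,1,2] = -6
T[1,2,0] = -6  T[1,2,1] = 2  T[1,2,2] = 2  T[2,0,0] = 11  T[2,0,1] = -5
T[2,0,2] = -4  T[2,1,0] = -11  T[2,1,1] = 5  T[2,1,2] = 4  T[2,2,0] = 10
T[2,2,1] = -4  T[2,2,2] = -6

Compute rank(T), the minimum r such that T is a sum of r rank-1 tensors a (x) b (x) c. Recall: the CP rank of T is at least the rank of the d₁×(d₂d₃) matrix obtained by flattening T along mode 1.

3

Lower bound: the mode-1 unfolding of T (rows indexed by i, columns by (j,k) = (0,0), (0,1), (0,2), (1,0), (1,1), (1,2), (2,0), (2,1), (2,2)) is [[-7, 3, 10, 7, -3, -10, -8, 4, 8], [-4, 0, 6, 4, 0, -6, -6, 2, 2], [11, -5, -4, -11, 5, 4, 10, -4, -6]].
There the 3×3 minor on rows i ∈ {0, 1, 2}, columns (j,k) ∈ {(0,0), (0,1), (0,2)} is det [[-7, 3, 10], [-4, 0, 6], [11, -5, -4]] = 140 ≠ 0, so this unfolding has rank ≥ 3; CP rank is at least every unfolding rank, so rank(T) ≥ 3. (Flattening ranks never certify an upper bound on CP rank; for that we must actually write T with 3 rank-1 terms.)
Upper bound: T is a sum of 3 rank-1 terms, T = [0, 1, -1] (x) [1, -1, 1] (x) [-2, 0, -2] + [1, 2, 1] (x) [1, -1, 0] (x) [1, -1, 2] + [2, 1, -2] (x) [1, -1, 1] (x) [-4, 2, 4] (written with every a and b primitive with positive leading entry and the scale carried by c; CP decompositions are not unique, and this one is verified by expanding entrywise), so rank(T) ≤ 3.
These bounds meet, so rank(T) = 3.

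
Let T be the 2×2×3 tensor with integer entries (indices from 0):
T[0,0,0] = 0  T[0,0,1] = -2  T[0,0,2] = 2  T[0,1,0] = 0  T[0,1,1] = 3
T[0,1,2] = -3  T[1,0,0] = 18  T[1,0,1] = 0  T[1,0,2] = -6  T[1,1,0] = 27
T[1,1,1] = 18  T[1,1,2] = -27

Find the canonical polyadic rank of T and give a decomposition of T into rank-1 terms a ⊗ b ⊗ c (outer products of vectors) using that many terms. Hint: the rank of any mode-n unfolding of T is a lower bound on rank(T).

rank(T) = 2

Lower bound: the mode-1 unfolding of T (rows indexed by i, columns by (j,k) = (0,0), (0,1), (0,2), (1,0), (1,1), (1,2)) is [[0, -2, 2, 0, 3, -3], [18, 0, -6, 27, 18, -27]].
There the 2×2 minor on rows i ∈ {0, 1}, columns (j,k) ∈ {(0,0), (0,1)} is det [[0, -2], [18, 0]] = 36 ≠ 0, so this unfolding has rank ≥ 2; CP rank is at least every unfolding rank, so rank(T) ≥ 2. (This is only a lower bound: in general the CP rank may exceed every unfolding rank, so we still need to exhibit 2 rank-1 terms summing to T.)
Upper bound — finding two terms. Write S_k = T[:,:,k] for the frontal slices: S₀ = [[0, 0], [18, 27]], S₁ = [[-2, 3], [0, 18]], S₂ = [[2, -3], [-6, -27]].
If T = a₁ ⊗ b₁ ⊗ c₁ + a₂ ⊗ b₂ ⊗ c₂ then each S_k = c₁[k]·a₁b₁ᵀ + c₂[k]·a₂b₂ᵀ. S₀ and S₁ are linearly independent, so a₁b₁ᵀ and a₂b₂ᵀ must span the same plane of matrices: they are the rank-1 matrices of the form x·S₀ + y·S₁.
det(x·S₀ + y·S₁) is −108·xy − 36·y² = (-36)·(y)(3·x + y), vanishing at (x:y) = (1:0) and (1:-3).
M₁ = S₀ = [[0, 0], [18, 27]] = 9·(0, 1)(2, 3)ᵀ and M₂ = S₀ − 3·S₁ = [[6, -9], [18, -27]] = 3·(1, 3)(2, -3)ᵀ, so take a₁ = (0, 1), b₁ = (2, 3), a₂ = (1, 3), b₂ = (2, -3).
Each slice is an integer combination of E₁ = a₁b₁ᵀ and E₂ = a₂b₂ᵀ: S₀ = 9·E₁, S₁ = 3·E₁ − E₂, S₂ = −6·E₁ + E₂; reading off coefficients, c₁ = (9, 3, -6) and c₂ = (0, -1, 1).
Hence T = (0, 1) ⊗ (2, 3) ⊗ (9, 3, -6) + (1, 3) ⊗ (2, -3) ⊗ (0, -1, 1), so rank(T) ≤ 2.
These bounds meet, so rank(T) = 2.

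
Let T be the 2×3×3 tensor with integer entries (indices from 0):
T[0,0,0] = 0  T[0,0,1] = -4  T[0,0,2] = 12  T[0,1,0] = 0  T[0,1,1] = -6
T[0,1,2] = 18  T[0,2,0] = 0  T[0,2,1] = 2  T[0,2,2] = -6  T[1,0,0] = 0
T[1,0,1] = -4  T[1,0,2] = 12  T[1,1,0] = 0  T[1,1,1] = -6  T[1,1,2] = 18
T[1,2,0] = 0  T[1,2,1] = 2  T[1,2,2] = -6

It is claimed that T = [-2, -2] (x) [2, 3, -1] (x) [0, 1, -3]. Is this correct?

Yes

Reconstruct entrywise from the claimed factors. For example, T[1,0,1] = -4 and Σₗ aₗ[1]bₗ[0]cₗ[1] = (-2)·(2)·(1) = -4; checking all 18 entries, every one matches. The claim holds.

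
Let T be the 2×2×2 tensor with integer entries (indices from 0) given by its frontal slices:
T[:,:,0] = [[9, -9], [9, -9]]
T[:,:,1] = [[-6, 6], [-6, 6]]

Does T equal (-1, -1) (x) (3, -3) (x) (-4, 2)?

Reconstruct entry (0,0,0) from the claimed factors: Σₗ aₗ[0]bₗ[0]cₗ[0] = (-1)·(3)·(-4) = 12, but T[0,0,0] = 9. The claim is false.

No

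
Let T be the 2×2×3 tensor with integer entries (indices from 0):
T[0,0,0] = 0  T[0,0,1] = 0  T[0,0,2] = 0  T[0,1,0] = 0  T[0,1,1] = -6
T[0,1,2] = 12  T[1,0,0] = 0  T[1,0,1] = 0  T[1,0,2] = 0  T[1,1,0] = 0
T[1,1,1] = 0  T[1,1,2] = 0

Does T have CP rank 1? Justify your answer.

If T = a ⊗ b ⊗ c then every fibre of T is a multiple of the corresponding factor, so read the factors off the fibres through the nonzero entry T[0,1,1] = -6.
The mode-1 fibre T[:,1,1] = [-6, 0] gives a = [1, 0] (primitive direction); the mode-2 fibre T[0,:,1] = [0, -6] gives b = [0, 1]; then c[k] = T[0,1,k] / (a[0]·b[1]) = [0, -6, 12] / 1 = [0, -6, 12].
Expanding [1, 0] ⊗ [0, 1] ⊗ [0, -6, 12] reproduces all 12 entries of T, so T = [1, 0] ⊗ [0, 1] ⊗ [0, -6, 12] and rank(T) ≤ 1.
Equivalently every frontal slice T[:,:,k] is c[k] times the rank-1 matrix [1, 0] ⊗ [0, 1]. So T has rank 1 (it is nonzero).

Yes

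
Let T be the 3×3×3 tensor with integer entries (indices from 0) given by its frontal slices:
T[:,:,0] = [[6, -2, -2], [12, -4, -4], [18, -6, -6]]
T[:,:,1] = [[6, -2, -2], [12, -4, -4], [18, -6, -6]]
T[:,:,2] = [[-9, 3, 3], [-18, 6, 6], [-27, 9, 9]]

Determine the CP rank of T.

1

Lower bound: T ≠ 0 (e.g. T[0,0,0] = 6), so rank(T) ≥ 1.
Upper bound: the mode-1 fibre T[:,0,0] = [6, 12, 18] gives a = (1, 2, 3) (primitive direction); the mode-2 fibre T[0,:,0] = [6, -2, -2] gives b = (3, -1, -1); then c[k] = T[0,0,k] / (a[0]·b[0]) = [6, 6, -9] / 3 = (2, 2, -3).
Expanding (1, 2, 3) ⊗ (3, -1, -1) ⊗ (2, 2, -3) reproduces all 27 entries of T, so T = (1, 2, 3) ⊗ (3, -1, -1) ⊗ (2, 2, -3) and rank(T) ≤ 1.
These bounds meet, so rank(T) = 1.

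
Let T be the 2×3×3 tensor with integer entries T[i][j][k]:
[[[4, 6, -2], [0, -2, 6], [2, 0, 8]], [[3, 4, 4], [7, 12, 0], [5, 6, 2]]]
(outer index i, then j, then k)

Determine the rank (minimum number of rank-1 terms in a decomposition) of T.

Lower bound: the mode-3 unfolding of T (rows indexed by k, columns by (i,j) = (0,0), (0,1), (0,2), (1,0), (1,1), (1,2)) is [[4, 0, 2, 3, 7, 5], [6, -2, 0, 4, 12, 6], [-2, 6, 8, 4, 0, 2]].
There the 3×3 minor on rows k ∈ {0, 1, 2}, columns (i,j) ∈ {(0,0), (0,1), (1,0)} is det [[4, 0, 3], [6, -2, 4], [-2, 6, 4]] = -32 ≠ 0, so this unfolding has rank ≥ 3; CP rank is at least every unfolding rank, so rank(T) ≥ 3. (This is only a lower bound: in general the CP rank may exceed every unfolding rank, so we still need to exhibit 3 rank-1 terms summing to T.)
Upper bound: T is a sum of 3 rank-1 terms, T = (0, 1) ⊗ (1, 2, 0) ⊗ (2, 4, 0) + (1, 1) ⊗ (1, 1, 2) ⊗ (2, 2, 2) + (2, -1) ⊗ (1, -1, -1) ⊗ (1, 2, -2) (one valid choice — decompositions are not unique — normalised so each a, b is primitive with positive first nonzero entry; check it by expanding all entries), so rank(T) ≤ 3.
These bounds meet, so rank(T) = 3.
Check entry T[1,0,1] = 4: (1)·(1)·(4) + (1)·(1)·(2) + (-1)·(1)·(2) = 4.

3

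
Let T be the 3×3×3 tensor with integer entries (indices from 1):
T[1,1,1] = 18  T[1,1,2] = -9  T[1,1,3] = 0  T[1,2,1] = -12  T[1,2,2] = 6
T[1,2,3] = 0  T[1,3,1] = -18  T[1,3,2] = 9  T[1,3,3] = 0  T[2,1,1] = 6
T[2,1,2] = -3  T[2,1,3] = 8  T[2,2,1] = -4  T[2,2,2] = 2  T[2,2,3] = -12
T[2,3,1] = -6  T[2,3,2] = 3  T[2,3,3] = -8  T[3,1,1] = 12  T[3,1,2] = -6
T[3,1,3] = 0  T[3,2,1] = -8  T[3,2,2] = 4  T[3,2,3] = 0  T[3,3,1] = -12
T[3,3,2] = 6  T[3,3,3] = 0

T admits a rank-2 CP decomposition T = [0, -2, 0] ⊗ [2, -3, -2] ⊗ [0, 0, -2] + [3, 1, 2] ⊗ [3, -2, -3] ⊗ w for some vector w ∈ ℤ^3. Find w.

w = [2, -1, 0]

Subtract the known terms from T to get the rank-1 residual R = [3, 1, 2] ⊗ [3, -2, -3] ⊗ w, so R[i,j,k] = a[i]·b[j]·w[k]. Pick indices with nonzero a[1]·b[1] = (3)·(3) = 9. Only the fibre through (1,1,·) is needed: R[1,1,:] = T[1,1,:] − Σₗ aₗ[1]bₗ[1]cₗ = [18, -9, 0] − (0)·(2)·[0, 0, -2] = [18, -9, 0]. Then w[k] = R[1,1,k] / 9 for each k, giving w = [18, -9, 0] / 9 = [2, -1, 0].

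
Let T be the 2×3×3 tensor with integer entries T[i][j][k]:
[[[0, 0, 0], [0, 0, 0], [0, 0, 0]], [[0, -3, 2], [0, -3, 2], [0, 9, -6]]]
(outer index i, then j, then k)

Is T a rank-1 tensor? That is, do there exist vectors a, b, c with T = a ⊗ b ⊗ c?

Yes

If T = a ⊗ b ⊗ c then every fibre of T is a multiple of the corresponding factor, so read the factors off the fibres through the nonzero entry T[1,0,1] = -3.
The mode-1 fibre T[:,0,1] = [0, -3] gives a = [0, 1] (primitive direction); the mode-2 fibre T[1,:,1] = [-3, -3, 9] gives b = [1, 1, -3]; then c[k] = T[1,0,k] / (a[1]·b[0]) = [0, -3, 2] / 1 = [0, -3, 2].
Expanding [0, 1] ⊗ [1, 1, -3] ⊗ [0, -3, 2] reproduces all 18 entries of T, so T = [0, 1] ⊗ [1, 1, -3] ⊗ [0, -3, 2] and rank(T) ≤ 1.
Equivalently every frontal slice T[:,:,k] is c[k] times the rank-1 matrix [0, 1] ⊗ [1, 1, -3]. So T has rank 1 (it is nonzero).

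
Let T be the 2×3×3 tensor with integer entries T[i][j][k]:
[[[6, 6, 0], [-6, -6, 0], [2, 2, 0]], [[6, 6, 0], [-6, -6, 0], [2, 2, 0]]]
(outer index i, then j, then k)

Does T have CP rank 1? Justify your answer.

If T = a (x) b (x) c then every fibre of T is a multiple of the corresponding factor, so read the factors off the fibres through the nonzero entry T[0,0,0] = 6.
The mode-1 fibre T[:,0,0] = [6, 6] gives a = (1, 1) (primitive direction); the mode-2 fibre T[0,:,0] = [6, -6, 2] gives b = (3, -3, 1); then c[k] = T[0,0,k] / (a[0]·b[0]) = [6, 6, 0] / 3 = (2, 2, 0).
Expanding (1, 1) (x) (3, -3, 1) (x) (2, 2, 0) reproduces all 18 entries of T, so T = (1, 1) (x) (3, -3, 1) (x) (2, 2, 0) and rank(T) ≤ 1.
Equivalently every frontal slice T[:,:,k] is c[k] times the rank-1 matrix (1, 1) (x) (3, -3, 1). So T has rank 1 (it is nonzero).

Yes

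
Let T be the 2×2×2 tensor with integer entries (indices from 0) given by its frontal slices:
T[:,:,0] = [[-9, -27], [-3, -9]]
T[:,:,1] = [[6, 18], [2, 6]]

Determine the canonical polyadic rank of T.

1

Lower bound: T ≠ 0 (e.g. T[0,0,0] = -9), so rank(T) ≥ 1.
Upper bound: the mode-1 fibre T[:,0,0] = [-9, -3] gives a = (3, 1) (primitive direction); the mode-2 fibre T[0,:,0] = [-9, -27] gives b = (1, 3); then c[k] = T[0,0,k] / (a[0]·b[0]) = [-9, 6] / 3 = (-3, 2).
Expanding (3, 1) ∘ (1, 3) ∘ (-3, 2) reproduces all 8 entries of T, so T = (3, 1) ∘ (1, 3) ∘ (-3, 2) and rank(T) ≤ 1.
These bounds meet, so rank(T) = 1.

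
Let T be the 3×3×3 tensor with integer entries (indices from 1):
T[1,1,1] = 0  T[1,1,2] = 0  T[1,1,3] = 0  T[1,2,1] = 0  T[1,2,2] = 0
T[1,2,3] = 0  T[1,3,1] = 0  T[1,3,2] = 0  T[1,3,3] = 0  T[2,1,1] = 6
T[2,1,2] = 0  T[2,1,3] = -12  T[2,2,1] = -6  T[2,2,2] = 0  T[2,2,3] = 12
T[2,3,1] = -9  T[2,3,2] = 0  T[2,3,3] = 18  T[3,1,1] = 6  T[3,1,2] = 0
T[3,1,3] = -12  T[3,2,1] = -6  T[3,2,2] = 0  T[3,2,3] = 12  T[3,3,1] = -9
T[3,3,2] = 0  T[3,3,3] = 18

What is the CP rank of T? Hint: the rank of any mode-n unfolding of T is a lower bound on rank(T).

1

Lower bound: T ≠ 0 (e.g. T[2,1,1] = 6), so rank(T) ≥ 1.
Upper bound: the mode-1 fibre T[:,1,1] = [0, 6, 6] gives a = [0, 1, 1] (primitive direction); the mode-2 fibre T[2,:,1] = [6, -6, -9] gives b = [2, -2, -3]; then c[k] = T[2,1,k] / (a[2]·b[1]) = [6, 0, -12] / 2 = [3, 0, -6].
Expanding [0, 1, 1] ⊗ [2, -2, -3] ⊗ [3, 0, -6] reproduces all 27 entries of T, so T = [0, 1, 1] ⊗ [2, -2, -3] ⊗ [3, 0, -6] and rank(T) ≤ 1.
These bounds meet, so rank(T) = 1.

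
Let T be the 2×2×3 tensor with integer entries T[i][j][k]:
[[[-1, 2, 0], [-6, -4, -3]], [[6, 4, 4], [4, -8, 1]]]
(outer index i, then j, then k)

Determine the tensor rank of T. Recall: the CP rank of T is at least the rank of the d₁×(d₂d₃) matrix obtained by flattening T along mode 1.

Lower bound: the mode-3 unfolding of T (rows indexed by k, columns by (i,j) = (0,0), (0,1), (1,0), (1,1)) is [[-1, -6, 6, 4], [2, -4, 4, -8], [0, -3, 4, 1]].
There the 3×3 minor on rows k ∈ {0, 1, 2}, columns (i,j) ∈ {(0,0), (0,1), (1,0)} is det [[-1, -6, 6], [2, -4, 4], [0, -3, 4]] = 16 ≠ 0, so this unfolding has rank ≥ 3; CP rank is at least every unfolding rank, so rank(T) ≥ 3. (Flattening ranks never certify an upper bound on CP rank; for that we must actually write T with 3 rank-1 terms.)
Upper bound: T is a sum of 3 rank-1 terms, T = [1, -2] ⊗ [1, 2] ⊗ [-2, 0, -1] + [1, 1] ⊗ [0, 1] ⊗ [0, 0, 1] + [1, 2] ⊗ [1, -2] ⊗ [1, 2, 1] (one valid choice — decompositions are not unique — normalised so each a, b is primitive with positive first nonzero entry; check it by expanding all entries), so rank(T) ≤ 3.
These bounds meet, so rank(T) = 3.
Check entry T[1,1,1] = -8: (-2)·(2)·(0) + (1)·(1)·(0) + (2)·(-2)·(2) = -8.

3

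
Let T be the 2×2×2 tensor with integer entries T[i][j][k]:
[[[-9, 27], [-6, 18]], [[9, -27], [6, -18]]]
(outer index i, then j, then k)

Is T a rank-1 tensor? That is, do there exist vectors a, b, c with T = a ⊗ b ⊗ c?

The mode-1 fibre T[:,0,0] = [-9, 9] gives a = [1, -1] (primitive direction); the mode-2 fibre T[0,:,0] = [-9, -6] gives b = [3, 2]; then c[k] = T[0,0,k] / (a[0]·b[0]) = [-9, 27] / 3 = [-3, 9].
Expanding [1, -1] ⊗ [3, 2] ⊗ [-3, 9] reproduces all 8 entries of T, so T = [1, -1] ⊗ [3, 2] ⊗ [-3, 9] and rank(T) ≤ 1.
Equivalently every frontal slice T[:,:,k] is c[k] times the rank-1 matrix [1, -1] ⊗ [3, 2]. So T has rank 1 (it is nonzero).

Yes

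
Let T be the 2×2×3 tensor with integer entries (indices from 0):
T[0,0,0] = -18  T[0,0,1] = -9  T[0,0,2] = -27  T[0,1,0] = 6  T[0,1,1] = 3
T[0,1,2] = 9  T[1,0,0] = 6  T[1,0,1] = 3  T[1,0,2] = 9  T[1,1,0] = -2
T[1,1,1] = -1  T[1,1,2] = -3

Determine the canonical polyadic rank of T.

1

Lower bound: T ≠ 0 (e.g. T[0,0,0] = -18), so rank(T) ≥ 1.
Upper bound: if T = a ⊗ b ⊗ c then every fibre of T is a multiple of the corresponding factor, so read the factors off the fibres through the nonzero entry T[0,0,0] = -18.
The mode-1 fibre T[:,0,0] = [-18, 6] gives a = (3, -1) (primitive direction); the mode-2 fibre T[0,:,0] = [-18, 6] gives b = (3, -1); then c[k] = T[0,0,k] / (a[0]·b[0]) = [-18, -9, -27] / 9 = (-2, -1, -3).
Expanding (3, -1) ⊗ (3, -1) ⊗ (-2, -1, -3) reproduces all 12 entries of T, so T = (3, -1) ⊗ (3, -1) ⊗ (-2, -1, -3) and rank(T) ≤ 1.
These bounds meet, so rank(T) = 1.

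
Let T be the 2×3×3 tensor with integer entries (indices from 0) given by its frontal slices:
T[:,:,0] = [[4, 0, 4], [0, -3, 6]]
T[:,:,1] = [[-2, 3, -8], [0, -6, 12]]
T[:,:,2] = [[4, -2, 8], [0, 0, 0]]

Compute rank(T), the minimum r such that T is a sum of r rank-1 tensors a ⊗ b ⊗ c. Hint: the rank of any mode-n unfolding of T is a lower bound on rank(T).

Lower bound: the mode-3 unfolding of T (rows indexed by k, columns by (i,j) = (0,0), (0,1), (0,2), (1,0), (1,1), (1,2)) is [[4, 0, 4, 0, -3, 6], [-2, 3, -8, 0, -6, 12], [4, -2, 8, 0, 0, 0]].
There the 3×3 minor on rows k ∈ {0, 1, 2}, columns (i,j) ∈ {(0,0), (0,1), (1,1)} is det [[4, 0, -3], [-2, 3, -6], [4, -2, 0]] = -24 ≠ 0, so this unfolding has rank ≥ 3; CP rank is at least every unfolding rank, so rank(T) ≥ 3. (This is only a lower bound: in general the CP rank may exceed every unfolding rank, so we still need to exhibit 3 rank-1 terms summing to T.)
Upper bound: T is a sum of 3 rank-1 terms, T = [0, 1] ⊗ [0, 1, -2] ⊗ [-4, -4, -2] + [1, 0] ⊗ [2, 1, 0] ⊗ [2, -1, 2] + [2, -1] ⊗ [0, 1, -2] ⊗ [-1, 2, -2] (written with every a and b primitive with positive leading entry and the scale carried by c; CP decompositions are not unique, and this one is verified by expanding entrywise), so rank(T) ≤ 3.
These bounds meet, so rank(T) = 3.

3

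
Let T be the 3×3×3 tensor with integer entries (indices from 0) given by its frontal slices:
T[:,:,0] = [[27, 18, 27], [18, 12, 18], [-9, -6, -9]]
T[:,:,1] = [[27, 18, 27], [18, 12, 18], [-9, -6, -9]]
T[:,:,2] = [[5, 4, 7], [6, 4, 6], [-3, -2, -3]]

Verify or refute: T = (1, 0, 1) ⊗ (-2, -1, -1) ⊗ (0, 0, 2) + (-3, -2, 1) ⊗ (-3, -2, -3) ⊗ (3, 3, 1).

Reconstruct entry (2,0,2) from the claimed factors: Σₗ aₗ[2]bₗ[0]cₗ[2] = (1)·(-2)·(2) + (1)·(-3)·(1) = -7, but T[2,0,2] = -3. The claim is false.

No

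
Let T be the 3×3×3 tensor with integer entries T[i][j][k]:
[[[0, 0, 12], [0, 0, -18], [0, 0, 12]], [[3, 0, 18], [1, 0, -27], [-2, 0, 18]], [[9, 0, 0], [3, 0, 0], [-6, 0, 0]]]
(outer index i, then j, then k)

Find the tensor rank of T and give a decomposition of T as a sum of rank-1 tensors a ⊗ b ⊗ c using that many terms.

rank(T) = 2

Lower bound: the mode-1 unfolding of T (rows indexed by i, columns by (j,k) = (0,0), (0,1), (0,2), (1,0), (1,1), (1,2), (2,0), (2,1), (2,2)) is [[0, 0, 12, 0, 0, -18, 0, 0, 12], [3, 0, 18, 1, 0, -27, -2, 0, 18], [9, 0, 0, 3, 0, 0, -6, 0, 0]].
There the 2×2 minor on rows i ∈ {0, 1}, columns (j,k) ∈ {(0,0), (0,2)} is det [[0, 12], [3, 18]] = -36 ≠ 0, so this unfolding has rank ≥ 2; CP rank is at least every unfolding rank, so rank(T) ≥ 2. (This is only a lower bound: in general the CP rank may exceed every unfolding rank, so we still need to exhibit 2 rank-1 terms summing to T.)
Upper bound — finding two terms. Write S_k = T[:,:,k] for the frontal slices: S₀ = [[0, 0, 0], [3, 1, -2], [9, 3, -6]], S₁ = [[0, 0, 0], [0, 0, 0], [0, 0, 0]], S₂ = [[12, -18, 12], [18, -27, 18], [0, 0, 0]].
If T = a₁ ⊗ b₁ ⊗ c₁ + a₂ ⊗ b₂ ⊗ c₂ then each S_k = c₁[k]·a₁b₁ᵀ + c₂[k]·a₂b₂ᵀ. S₀ and S₂ are linearly independent, so a₁b₁ᵀ and a₂b₂ᵀ must span the same plane of matrices: they are the rank-1 matrices of the form x·S₀ + y·S₂.
The 2×2 minor of x·S₀ + y·S₂ on rows {0,1}, columns {0,1} is 66·xy = 66·(y)(x), vanishing at (x:y) = (1:0) and (0:1).
M₁ = S₀ = [[0, 0, 0], [3, 1, -2], [9, 3, -6]] = [0, 1, 3][3, 1, -2]ᵀ and M₂ = S₂ = [[12, -18, 12], [18, -27, 18], [0, 0, 0]] = 3·[2, 3, 0][2, -3, 2]ᵀ, so take a₁ = [0, 1, 3], b₁ = [3, 1, -2], a₂ = [2, 3, 0], b₂ = [2, -3, 2].
Each slice is an integer combination of E₁ = a₁b₁ᵀ and E₂ = a₂b₂ᵀ: S₀ = E₁, S₁ = 0, S₂ = 3·E₂; reading off coefficients, c₁ = [1, 0, 0] and c₂ = [0, 0, 3].
Hence T = [0, 1, 3] ⊗ [3, 1, -2] ⊗ [1, 0, 0] + [2, 3, 0] ⊗ [2, -3, 2] ⊗ [0, 0, 3], so rank(T) ≤ 2.
These bounds meet, so rank(T) = 2.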